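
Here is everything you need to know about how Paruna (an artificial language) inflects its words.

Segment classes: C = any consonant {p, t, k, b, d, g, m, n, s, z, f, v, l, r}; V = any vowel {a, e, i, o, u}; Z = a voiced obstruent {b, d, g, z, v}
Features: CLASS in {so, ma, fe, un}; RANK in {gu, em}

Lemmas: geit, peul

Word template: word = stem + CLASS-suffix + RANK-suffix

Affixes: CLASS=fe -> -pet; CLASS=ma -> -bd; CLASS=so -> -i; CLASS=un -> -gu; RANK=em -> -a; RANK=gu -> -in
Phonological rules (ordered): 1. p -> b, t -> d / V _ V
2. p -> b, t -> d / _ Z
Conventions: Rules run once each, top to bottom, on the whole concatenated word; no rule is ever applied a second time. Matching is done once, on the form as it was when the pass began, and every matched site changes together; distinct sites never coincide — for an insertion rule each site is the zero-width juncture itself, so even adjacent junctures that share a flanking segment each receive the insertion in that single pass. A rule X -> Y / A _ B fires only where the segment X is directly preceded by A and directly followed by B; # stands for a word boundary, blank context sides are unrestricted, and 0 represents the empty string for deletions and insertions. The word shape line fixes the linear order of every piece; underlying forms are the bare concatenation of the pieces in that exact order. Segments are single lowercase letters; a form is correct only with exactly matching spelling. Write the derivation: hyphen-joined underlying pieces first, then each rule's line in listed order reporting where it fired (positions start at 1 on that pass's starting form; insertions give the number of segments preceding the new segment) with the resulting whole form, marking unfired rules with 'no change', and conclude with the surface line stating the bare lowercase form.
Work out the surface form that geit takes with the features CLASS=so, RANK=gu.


underlying: geit-i-in
1. p -> b, t -> d / V _ V: fires at position(s) 4: geidiin
2. p -> b, t -> d / _ Z: no change
surface: geidiin


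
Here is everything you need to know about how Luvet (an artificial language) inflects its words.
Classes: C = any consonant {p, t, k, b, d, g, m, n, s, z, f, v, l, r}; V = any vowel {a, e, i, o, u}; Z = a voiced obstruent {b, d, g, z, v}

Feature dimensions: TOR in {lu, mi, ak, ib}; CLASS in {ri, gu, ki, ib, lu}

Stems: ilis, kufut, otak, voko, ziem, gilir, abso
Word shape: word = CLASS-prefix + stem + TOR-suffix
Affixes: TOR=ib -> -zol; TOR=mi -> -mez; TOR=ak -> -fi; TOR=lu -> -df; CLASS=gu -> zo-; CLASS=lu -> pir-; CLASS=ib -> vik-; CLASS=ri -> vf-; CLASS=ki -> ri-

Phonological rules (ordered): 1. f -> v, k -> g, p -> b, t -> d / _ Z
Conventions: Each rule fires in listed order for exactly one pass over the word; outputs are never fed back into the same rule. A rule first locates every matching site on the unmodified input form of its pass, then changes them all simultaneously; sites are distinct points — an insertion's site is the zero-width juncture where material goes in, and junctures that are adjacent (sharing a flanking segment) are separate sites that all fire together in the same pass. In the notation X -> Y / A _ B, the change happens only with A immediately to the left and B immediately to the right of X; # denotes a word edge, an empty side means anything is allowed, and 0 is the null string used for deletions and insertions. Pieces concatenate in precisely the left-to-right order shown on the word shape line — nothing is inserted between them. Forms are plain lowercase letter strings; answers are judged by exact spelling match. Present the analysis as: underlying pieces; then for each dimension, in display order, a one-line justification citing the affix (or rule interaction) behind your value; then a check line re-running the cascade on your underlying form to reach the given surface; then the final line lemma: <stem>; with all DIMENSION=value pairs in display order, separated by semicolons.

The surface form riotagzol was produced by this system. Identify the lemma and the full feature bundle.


underlying: ri-otak-zol
TOR=ib - signalled by the affix -zol
CLASS=ki - signalled by the affix ri-
check: riotakzol -> riotagzol
lemma: otak; TOR=ib; CLASS=ki


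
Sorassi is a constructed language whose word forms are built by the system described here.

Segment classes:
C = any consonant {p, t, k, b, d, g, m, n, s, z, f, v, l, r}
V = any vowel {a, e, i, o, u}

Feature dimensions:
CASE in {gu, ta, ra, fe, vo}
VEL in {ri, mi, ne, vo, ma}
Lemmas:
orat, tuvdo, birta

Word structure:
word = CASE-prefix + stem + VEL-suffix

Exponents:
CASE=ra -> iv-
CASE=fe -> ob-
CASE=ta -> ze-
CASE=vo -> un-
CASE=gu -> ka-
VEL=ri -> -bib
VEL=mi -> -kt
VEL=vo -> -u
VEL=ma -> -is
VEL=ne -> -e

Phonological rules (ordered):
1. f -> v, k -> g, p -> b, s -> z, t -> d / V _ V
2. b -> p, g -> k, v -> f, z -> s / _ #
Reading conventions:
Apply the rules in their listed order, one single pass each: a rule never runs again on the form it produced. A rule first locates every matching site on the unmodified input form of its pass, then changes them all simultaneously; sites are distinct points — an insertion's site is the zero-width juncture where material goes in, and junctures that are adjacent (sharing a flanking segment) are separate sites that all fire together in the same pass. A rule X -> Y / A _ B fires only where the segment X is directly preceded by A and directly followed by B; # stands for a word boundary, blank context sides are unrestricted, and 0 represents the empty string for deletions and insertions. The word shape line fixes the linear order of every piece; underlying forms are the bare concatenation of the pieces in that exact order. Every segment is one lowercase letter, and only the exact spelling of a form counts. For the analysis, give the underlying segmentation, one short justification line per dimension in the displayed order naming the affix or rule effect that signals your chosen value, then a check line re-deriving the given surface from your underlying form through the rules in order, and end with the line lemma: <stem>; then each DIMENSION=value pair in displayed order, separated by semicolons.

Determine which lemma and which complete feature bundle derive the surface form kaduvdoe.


underlying: ka-tuvdo-e
CASE=gu - signalled by the affix ka-
VEL=ne - signalled by the affix -e
check: katuvdoe -> kaduvdoe -> kaduvdoe
lemma: tuvdo; CASE=gu; VEL=ne


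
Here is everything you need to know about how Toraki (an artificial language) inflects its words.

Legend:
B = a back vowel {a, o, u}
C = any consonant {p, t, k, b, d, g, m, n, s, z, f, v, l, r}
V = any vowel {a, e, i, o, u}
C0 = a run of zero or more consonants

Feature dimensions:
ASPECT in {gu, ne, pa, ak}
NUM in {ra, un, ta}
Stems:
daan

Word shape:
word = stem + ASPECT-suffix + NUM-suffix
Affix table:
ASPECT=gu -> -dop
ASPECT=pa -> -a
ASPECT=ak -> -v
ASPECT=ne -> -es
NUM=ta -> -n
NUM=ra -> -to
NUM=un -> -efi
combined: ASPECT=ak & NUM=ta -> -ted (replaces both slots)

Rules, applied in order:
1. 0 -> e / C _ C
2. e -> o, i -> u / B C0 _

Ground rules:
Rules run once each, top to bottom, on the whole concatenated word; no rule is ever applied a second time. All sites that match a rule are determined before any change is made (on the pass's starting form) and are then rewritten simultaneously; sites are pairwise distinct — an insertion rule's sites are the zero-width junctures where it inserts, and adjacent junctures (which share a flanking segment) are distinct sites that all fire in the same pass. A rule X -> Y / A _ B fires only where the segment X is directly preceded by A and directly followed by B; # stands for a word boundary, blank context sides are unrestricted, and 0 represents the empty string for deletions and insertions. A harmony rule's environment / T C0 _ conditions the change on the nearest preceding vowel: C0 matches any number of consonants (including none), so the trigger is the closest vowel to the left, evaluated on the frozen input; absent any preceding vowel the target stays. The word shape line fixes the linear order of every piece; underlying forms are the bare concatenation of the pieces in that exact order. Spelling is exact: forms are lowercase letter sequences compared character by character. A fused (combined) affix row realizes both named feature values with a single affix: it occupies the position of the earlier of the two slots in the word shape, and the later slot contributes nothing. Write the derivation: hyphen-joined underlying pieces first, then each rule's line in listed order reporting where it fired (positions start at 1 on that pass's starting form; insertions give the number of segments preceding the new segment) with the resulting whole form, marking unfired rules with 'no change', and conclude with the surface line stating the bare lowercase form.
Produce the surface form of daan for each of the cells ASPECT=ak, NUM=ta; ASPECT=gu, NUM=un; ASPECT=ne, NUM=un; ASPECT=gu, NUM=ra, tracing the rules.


cell ASPECT=ak, NUM=ta:
underlying: daan-ted
1. 0 -> e / C _ C: inserts after position(s) 4: daaneted
2. e -> o, i -> u / B C0 _: fires at position(s) 5: daanoted
surface: daanoted

cell ASPECT=gu, NUM=un:
underlying: daan-dop-efi
1. 0 -> e / C _ C: inserts after position(s) 4: daanedopefi
2. e -> o, i -> u / B C0 _: fires at position(s) 5, 9: daanodopofi
surface: daanodopofi

cell ASPECT=ne, NUM=un:
underlying: daan-es-efi
1. 0 -> e / C _ C: no change
2. e -> o, i -> u / B C0 _: fires at position(s) 5: daanosefi
surface: daanosefi

cell ASPECT=gu, NUM=ra:
underlying: daan-dop-to
1. 0 -> e / C _ C: inserts after position(s) 4, 7: daanedopeto
2. e -> o, i -> u / B C0 _: fires at position(s) 5, 9: daanodopoto
surface: daanodopoto


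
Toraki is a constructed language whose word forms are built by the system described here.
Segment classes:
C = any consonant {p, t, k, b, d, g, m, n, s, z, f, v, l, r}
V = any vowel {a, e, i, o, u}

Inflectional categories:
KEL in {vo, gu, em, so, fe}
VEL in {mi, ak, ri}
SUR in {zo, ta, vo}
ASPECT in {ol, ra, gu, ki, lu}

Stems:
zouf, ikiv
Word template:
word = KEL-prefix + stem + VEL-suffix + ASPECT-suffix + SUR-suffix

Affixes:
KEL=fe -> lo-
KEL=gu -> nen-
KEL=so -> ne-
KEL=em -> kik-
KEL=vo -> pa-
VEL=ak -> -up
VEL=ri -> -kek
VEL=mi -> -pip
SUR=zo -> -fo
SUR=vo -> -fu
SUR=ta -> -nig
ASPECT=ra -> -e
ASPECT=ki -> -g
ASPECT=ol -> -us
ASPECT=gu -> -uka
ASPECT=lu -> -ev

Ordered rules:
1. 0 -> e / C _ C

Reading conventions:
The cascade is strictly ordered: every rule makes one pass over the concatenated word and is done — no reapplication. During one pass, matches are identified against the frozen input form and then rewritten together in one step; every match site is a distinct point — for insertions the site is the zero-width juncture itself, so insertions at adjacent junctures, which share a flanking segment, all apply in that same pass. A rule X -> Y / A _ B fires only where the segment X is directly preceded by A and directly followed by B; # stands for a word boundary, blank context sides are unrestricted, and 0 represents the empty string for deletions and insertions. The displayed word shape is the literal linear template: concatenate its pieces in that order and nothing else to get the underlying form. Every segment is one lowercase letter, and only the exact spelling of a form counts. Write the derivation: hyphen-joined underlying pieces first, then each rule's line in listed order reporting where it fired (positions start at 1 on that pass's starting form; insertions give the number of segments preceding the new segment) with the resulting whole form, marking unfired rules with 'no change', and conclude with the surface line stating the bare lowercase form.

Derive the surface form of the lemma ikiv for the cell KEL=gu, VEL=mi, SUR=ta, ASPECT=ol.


underlying: nen-ikiv-pip-us-nig
1. 0 -> e / C _ C: inserts after position(s) 7, 12: nenikivepipusenig
surface: nenikivepipusenig


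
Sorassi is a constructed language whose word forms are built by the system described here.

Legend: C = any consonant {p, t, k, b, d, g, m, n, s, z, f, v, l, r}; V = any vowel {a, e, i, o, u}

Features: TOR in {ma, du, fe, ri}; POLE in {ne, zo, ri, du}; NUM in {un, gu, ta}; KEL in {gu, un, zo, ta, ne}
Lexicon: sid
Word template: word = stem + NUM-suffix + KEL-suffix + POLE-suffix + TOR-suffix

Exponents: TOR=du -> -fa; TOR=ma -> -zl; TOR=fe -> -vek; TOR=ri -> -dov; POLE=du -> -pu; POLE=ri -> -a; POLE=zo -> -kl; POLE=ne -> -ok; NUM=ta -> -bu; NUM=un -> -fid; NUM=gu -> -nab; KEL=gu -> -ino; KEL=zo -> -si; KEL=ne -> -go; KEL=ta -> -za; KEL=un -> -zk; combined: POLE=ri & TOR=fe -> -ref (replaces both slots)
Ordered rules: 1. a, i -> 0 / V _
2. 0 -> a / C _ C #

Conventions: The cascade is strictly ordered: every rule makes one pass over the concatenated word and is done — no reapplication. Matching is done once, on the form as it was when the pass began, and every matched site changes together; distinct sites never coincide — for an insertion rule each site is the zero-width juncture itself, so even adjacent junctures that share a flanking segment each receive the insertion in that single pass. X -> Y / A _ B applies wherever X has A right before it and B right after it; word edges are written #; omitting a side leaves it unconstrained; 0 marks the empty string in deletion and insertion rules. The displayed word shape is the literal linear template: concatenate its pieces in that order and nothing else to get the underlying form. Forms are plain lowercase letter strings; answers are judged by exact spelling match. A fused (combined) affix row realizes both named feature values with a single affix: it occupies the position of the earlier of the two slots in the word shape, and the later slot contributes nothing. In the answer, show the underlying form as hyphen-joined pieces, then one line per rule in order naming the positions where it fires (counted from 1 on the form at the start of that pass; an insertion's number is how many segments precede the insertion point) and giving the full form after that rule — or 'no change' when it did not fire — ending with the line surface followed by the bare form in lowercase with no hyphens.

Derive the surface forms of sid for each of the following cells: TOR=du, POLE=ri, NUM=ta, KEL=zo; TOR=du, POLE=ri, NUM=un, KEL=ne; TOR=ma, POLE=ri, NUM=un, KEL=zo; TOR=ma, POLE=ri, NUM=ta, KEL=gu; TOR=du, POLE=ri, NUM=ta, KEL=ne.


cell TOR=du, POLE=ri, NUM=ta, KEL=zo:
underlying: sid-bu-si-a-fa
1. a, i -> 0 / V _: fires at position(s) 8: sidbusifa
2. 0 -> a / C _ C #: no change
surface: sidbusifa

cell TOR=du, POLE=ri, NUM=un, KEL=ne:
underlying: sid-fid-go-a-fa
1. a, i -> 0 / V _: fires at position(s) 9: sidfidgofa
2. 0 -> a / C _ C #: no change
surface: sidfidgofa

cell TOR=ma, POLE=ri, NUM=un, KEL=zo:
underlying: sid-fid-si-a-zl
1. a, i -> 0 / V _: fires at position(s) 9: sidfidsizl
2. 0 -> a / C _ C #: inserts after position(s) 9: sidfidsizal
surface: sidfidsizal

cell TOR=ma, POLE=ri, NUM=ta, KEL=gu:
underlying: sid-bu-ino-a-zl
1. a, i -> 0 / V _: fires at position(s) 6, 9: sidbunozl
2. 0 -> a / C _ C #: inserts after position(s) 8: sidbunozal
surface: sidbunozal

cell TOR=du, POLE=ri, NUM=ta, KEL=ne:
underlying: sid-bu-go-a-fa
1. a, i -> 0 / V _: fires at position(s) 8: sidbugofa
2. 0 -> a / C _ C #: no change
surface: sidbugofa


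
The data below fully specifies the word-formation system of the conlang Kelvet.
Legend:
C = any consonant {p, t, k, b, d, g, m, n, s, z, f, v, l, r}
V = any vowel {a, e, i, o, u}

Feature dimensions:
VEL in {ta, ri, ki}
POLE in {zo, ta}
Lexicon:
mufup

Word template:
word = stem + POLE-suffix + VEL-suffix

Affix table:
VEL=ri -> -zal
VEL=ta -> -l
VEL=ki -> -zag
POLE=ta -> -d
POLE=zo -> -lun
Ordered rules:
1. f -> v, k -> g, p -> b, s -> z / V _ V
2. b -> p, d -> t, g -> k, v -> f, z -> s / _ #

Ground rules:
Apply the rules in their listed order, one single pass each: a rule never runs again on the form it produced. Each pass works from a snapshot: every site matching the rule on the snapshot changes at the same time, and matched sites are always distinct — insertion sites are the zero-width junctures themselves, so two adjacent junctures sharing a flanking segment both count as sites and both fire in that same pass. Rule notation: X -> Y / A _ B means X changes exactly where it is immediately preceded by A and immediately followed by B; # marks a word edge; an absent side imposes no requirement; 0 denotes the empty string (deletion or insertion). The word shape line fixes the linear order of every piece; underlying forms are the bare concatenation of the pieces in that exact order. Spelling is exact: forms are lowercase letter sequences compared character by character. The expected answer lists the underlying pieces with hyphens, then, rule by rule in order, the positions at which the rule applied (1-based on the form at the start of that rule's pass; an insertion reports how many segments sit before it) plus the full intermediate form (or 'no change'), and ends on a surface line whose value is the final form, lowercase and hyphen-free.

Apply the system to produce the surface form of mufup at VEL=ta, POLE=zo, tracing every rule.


underlying: mufup-lun-l
1. f -> v, k -> g, p -> b, s -> z / V _ V: fires at position(s) 3: muvuplunl
2. b -> p, d -> t, g -> k, v -> f, z -> s / _ #: no change
surface: muvuplunl


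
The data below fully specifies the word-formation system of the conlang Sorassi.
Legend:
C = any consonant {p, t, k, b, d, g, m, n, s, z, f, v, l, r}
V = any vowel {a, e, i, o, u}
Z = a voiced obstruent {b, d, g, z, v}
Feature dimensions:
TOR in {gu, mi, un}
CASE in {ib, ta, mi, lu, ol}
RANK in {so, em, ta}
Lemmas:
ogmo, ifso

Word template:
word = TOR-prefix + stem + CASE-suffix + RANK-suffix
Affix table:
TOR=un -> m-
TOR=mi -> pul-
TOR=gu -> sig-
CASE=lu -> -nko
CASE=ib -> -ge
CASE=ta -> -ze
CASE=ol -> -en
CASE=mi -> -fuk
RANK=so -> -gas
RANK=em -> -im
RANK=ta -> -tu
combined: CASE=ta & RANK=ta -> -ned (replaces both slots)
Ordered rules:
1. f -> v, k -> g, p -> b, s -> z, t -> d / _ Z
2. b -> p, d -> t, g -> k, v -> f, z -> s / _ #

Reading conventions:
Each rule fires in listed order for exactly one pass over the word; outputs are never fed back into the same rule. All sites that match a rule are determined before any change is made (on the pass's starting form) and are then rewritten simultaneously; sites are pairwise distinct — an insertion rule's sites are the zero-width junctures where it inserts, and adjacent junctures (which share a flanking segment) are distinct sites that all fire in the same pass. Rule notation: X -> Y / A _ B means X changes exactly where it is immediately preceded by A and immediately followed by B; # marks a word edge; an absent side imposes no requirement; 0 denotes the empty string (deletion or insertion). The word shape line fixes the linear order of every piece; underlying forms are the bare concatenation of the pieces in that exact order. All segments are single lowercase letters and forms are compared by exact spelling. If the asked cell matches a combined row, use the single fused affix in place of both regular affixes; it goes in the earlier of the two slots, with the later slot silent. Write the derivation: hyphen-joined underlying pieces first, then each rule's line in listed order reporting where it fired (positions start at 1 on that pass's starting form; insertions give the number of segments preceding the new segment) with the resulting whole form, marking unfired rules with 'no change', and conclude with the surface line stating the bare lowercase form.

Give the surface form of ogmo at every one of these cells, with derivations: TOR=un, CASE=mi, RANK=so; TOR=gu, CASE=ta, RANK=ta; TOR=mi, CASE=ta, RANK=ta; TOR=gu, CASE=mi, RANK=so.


cell TOR=un, CASE=mi, RANK=so:
underlying: m-ogmo-fuk-gas
1. f -> v, k -> g, p -> b, s -> z, t -> d / _ Z: fires at position(s) 8: mogmofuggas
2. b -> p, d -> t, g -> k, v -> f, z -> s / _ #: no change
surface: mogmofuggas

cell TOR=gu, CASE=ta, RANK=ta:
underlying: sig-ogmo-ned
1. f -> v, k -> g, p -> b, s -> z, t -> d / _ Z: no change
2. b -> p, d -> t, g -> k, v -> f, z -> s / _ #: fires at position(s) 10: sigogmonet
surface: sigogmonet

cell TOR=mi, CASE=ta, RANK=ta:
underlying: pul-ogmo-ned
1. f -> v, k -> g, p -> b, s -> z, t -> d / _ Z: no change
2. b -> p, d -> t, g -> k, v -> f, z -> s / _ #: fires at position(s) 10: pulogmonet
surface: pulogmonet

cell TOR=gu, CASE=mi, RANK=so:
underlying: sig-ogmo-fuk-gas
1. f -> v, k -> g, p -> b, s -> z, t -> d / _ Z: fires at position(s) 10: sigogmofuggas
2. b -> p, d -> t, g -> k, v -> f, z -> s / _ #: no change
surface: sigogmofuggas


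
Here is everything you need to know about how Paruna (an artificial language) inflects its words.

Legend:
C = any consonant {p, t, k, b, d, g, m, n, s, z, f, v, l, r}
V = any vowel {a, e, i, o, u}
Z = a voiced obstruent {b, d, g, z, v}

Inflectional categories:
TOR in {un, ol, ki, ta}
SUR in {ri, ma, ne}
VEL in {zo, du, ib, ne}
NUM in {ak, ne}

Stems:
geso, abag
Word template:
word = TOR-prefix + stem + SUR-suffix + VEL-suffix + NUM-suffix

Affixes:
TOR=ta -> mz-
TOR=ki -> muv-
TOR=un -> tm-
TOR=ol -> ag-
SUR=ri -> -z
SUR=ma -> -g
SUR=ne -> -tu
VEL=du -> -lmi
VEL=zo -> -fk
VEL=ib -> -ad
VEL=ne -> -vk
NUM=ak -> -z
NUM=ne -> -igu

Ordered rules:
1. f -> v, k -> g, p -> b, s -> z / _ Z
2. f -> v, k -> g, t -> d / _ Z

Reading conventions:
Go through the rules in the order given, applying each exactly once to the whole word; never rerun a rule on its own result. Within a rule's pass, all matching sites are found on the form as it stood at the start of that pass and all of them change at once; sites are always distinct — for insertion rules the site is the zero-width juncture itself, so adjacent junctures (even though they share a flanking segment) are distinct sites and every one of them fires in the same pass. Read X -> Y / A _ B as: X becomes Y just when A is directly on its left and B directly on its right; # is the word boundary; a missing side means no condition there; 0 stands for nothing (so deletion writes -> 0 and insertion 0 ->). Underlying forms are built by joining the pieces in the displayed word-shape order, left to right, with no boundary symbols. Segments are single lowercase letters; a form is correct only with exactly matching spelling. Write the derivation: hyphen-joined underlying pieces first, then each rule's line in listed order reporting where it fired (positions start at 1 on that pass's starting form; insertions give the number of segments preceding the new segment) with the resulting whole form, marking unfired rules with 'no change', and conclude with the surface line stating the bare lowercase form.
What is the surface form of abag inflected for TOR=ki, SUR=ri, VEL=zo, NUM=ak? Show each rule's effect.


underlying: muv-abag-z-fk-z
1. f -> v, k -> g, p -> b, s -> z / _ Z: fires at position(s) 10: muvabagzfgz
2. f -> v, k -> g, t -> d / _ Z: fires at position(s) 9: muvabagzvgz
surface: muvabagzvgz


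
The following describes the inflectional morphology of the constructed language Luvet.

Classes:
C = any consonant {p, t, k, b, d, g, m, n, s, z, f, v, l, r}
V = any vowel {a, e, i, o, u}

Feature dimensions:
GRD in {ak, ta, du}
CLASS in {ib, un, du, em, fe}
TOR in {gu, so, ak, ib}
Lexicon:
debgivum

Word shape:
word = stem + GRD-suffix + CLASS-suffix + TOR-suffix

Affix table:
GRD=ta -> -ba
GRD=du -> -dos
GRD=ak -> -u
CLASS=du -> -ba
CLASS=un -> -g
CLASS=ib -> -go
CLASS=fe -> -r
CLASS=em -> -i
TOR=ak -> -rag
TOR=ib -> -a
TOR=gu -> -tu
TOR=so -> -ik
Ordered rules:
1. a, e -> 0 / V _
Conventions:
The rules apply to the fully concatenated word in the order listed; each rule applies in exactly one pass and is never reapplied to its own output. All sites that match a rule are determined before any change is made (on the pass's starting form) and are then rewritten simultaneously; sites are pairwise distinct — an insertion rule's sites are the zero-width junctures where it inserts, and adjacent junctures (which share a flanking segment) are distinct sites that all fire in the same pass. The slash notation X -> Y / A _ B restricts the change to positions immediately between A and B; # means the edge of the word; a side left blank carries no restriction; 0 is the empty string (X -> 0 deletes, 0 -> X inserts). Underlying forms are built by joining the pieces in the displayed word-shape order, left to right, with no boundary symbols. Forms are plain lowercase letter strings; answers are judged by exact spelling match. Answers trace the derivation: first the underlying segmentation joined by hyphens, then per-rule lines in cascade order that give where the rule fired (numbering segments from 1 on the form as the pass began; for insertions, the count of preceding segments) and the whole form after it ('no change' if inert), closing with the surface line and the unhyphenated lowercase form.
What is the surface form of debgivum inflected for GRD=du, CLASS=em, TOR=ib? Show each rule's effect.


underlying: debgivum-dos-i-a
1. a, e -> 0 / V _: fires at position(s) 13: debgivumdosi
surface: debgivumdosi


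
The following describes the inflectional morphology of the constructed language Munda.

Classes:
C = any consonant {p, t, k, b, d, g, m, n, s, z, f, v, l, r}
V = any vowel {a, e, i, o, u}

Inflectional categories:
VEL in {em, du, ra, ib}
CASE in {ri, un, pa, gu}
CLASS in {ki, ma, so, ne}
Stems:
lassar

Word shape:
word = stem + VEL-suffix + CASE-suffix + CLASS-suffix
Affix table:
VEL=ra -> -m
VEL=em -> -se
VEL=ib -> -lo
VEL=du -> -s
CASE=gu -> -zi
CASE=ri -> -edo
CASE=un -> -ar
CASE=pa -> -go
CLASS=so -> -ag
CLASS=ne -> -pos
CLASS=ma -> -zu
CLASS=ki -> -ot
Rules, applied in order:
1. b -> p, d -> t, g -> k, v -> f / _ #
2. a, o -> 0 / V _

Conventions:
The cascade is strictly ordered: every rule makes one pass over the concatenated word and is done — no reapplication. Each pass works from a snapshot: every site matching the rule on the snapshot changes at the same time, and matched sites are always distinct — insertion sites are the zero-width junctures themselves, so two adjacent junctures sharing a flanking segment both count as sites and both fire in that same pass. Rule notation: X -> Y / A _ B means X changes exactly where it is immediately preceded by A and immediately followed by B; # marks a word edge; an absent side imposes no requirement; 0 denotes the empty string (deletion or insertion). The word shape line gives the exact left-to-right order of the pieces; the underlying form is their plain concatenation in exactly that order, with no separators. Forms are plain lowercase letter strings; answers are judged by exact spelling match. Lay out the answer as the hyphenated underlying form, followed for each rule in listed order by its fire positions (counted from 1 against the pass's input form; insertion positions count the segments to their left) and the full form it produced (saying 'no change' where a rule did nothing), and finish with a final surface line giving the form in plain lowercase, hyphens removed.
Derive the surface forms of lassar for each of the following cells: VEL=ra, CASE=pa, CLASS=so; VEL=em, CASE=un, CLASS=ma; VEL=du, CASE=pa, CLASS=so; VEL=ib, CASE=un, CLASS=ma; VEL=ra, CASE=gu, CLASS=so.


cell VEL=ra, CASE=pa, CLASS=so:
underlying: lassar-m-go-ag
1. b -> p, d -> t, g -> k, v -> f / _ #: fires at position(s) 11: lassarmgoak
2. a, o -> 0 / V _: fires at position(s) 10: lassarmgok
surface: lassarmgok

cell VEL=em, CASE=un, CLASS=ma:
underlying: lassar-se-ar-zu
1. b -> p, d -> t, g -> k, v -> f / _ #: no change
2. a, o -> 0 / V _: fires at position(s) 9: lassarserzu
surface: lassarserzu

cell VEL=du, CASE=pa, CLASS=so:
underlying: lassar-s-go-ag
1. b -> p, d -> t, g -> k, v -> f / _ #: fires at position(s) 11: lassarsgoak
2. a, o -> 0 / V _: fires at position(s) 10: lassarsgok
surface: lassarsgok

cell VEL=ib, CASE=un, CLASS=ma:
underlying: lassar-lo-ar-zu
1. b -> p, d -> t, g -> k, v -> f / _ #: no change
2. a, o -> 0 / V _: fires at position(s) 9: lassarlorzu
surface: lassarlorzu

cell VEL=ra, CASE=gu, CLASS=so:
underlying: lassar-m-zi-ag
1. b -> p, d -> t, g -> k, v -> f / _ #: fires at position(s) 11: lassarmziak
2. a, o -> 0 / V _: fires at position(s) 10: lassarmzik
surface: lassarmzik


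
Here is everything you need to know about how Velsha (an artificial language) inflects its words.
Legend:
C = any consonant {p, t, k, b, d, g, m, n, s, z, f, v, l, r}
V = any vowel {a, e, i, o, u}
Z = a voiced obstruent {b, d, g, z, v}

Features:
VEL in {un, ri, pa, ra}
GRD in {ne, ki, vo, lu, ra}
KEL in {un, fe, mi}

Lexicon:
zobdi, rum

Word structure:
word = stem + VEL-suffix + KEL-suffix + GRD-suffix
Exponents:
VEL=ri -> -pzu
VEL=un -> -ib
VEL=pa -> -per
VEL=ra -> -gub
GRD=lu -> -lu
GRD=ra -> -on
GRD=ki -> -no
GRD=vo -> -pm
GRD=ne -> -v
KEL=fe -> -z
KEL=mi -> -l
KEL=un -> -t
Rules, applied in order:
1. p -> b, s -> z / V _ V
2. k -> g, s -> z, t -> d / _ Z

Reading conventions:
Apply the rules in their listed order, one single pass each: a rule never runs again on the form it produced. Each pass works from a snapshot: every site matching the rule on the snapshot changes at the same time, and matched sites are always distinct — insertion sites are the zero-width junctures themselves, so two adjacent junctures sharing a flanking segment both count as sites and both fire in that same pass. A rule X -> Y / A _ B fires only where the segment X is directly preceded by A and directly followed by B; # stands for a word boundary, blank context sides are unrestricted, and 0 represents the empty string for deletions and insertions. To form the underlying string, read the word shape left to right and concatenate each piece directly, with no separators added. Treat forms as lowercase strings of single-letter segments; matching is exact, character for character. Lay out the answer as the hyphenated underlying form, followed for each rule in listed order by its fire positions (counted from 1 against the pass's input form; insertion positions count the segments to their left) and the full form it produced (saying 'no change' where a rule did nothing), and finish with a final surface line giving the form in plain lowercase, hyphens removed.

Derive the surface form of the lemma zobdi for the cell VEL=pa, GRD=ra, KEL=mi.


underlying: zobdi-per-l-on
1. p -> b, s -> z / V _ V: fires at position(s) 6: zobdiberlon
2. k -> g, s -> z, t -> d / _ Z: no change
surface: zobdiberlon


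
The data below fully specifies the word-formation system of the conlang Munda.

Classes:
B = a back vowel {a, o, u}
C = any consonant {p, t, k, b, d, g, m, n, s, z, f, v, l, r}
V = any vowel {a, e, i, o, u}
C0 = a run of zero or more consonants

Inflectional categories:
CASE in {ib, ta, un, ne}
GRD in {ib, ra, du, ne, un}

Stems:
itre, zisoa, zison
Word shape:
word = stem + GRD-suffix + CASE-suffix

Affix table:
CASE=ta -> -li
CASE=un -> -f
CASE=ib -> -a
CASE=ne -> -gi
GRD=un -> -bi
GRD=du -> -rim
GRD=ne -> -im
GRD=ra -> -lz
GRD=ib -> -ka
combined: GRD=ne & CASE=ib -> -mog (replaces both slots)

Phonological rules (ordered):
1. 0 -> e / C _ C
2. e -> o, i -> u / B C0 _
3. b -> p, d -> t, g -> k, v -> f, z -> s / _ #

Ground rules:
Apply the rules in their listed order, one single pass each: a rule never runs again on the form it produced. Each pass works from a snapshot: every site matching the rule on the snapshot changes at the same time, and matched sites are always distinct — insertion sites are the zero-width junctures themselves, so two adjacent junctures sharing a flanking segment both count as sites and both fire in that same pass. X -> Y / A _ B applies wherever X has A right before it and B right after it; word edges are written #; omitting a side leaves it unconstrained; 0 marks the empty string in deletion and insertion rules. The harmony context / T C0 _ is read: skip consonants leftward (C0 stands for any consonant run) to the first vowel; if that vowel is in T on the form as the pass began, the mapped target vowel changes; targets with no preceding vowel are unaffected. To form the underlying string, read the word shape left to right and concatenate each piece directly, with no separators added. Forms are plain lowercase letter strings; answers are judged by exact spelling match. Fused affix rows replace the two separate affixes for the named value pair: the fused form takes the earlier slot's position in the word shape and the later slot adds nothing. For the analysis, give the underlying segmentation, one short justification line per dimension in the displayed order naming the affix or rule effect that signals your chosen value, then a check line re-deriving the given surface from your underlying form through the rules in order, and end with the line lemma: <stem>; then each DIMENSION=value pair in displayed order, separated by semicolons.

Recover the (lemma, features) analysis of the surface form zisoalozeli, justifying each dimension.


underlying: zisoa-lz-li
CASE=ta - signalled by the affix -li
GRD=ra - signalled by the affix -lz
check: zisoalzli -> zisoalezeli -> zisoalozeli -> zisoalozeli
lemma: zisoa; CASE=ta; GRD=ra


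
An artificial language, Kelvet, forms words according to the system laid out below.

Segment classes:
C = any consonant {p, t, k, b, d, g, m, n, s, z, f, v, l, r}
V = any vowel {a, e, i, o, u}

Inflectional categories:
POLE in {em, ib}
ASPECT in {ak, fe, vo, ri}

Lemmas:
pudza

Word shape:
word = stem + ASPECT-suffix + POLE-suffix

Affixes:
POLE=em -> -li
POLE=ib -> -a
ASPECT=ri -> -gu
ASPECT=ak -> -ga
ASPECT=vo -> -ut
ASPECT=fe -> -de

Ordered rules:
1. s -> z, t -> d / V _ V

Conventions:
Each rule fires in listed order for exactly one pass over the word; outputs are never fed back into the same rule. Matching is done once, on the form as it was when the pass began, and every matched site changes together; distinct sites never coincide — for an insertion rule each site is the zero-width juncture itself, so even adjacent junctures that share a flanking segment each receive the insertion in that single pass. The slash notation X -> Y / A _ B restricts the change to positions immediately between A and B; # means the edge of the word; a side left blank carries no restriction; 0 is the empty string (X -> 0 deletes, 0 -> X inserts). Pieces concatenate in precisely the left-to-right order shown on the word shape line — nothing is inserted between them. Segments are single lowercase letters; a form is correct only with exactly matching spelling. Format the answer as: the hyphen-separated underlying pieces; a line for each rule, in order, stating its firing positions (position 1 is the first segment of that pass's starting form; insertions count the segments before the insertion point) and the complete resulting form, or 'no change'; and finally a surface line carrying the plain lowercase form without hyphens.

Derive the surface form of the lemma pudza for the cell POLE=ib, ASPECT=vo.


underlying: pudza-ut-a
1. s -> z, t -> d / V _ V: fires at position(s) 7: pudzauda
surface: pudzauda


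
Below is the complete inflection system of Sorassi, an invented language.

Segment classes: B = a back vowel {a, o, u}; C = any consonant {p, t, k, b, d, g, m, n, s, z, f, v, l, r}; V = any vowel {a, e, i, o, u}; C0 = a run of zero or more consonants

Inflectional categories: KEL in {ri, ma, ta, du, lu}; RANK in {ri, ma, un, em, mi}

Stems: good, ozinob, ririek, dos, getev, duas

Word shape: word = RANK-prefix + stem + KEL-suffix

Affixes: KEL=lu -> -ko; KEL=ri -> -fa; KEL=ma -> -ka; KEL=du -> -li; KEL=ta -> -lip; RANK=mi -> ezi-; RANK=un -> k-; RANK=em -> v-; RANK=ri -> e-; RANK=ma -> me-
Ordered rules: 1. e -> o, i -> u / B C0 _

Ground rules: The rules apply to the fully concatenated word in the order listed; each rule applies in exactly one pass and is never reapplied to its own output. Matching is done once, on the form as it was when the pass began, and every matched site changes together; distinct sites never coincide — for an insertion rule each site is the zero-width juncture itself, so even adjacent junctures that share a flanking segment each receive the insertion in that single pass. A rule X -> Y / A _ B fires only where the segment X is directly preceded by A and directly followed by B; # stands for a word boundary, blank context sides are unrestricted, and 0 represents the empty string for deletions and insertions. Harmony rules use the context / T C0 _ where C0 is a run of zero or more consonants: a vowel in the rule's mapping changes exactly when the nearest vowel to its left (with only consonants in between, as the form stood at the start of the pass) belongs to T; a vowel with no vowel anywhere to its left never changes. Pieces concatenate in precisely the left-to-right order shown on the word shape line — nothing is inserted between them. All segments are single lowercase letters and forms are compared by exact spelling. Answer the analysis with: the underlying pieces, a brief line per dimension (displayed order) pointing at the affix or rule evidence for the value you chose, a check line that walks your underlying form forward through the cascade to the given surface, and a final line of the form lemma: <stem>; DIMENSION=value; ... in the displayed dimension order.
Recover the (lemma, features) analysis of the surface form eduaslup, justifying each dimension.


underlying: e-duas-lip
KEL=ta - signalled by the affix -lip
RANK=ri - signalled by the affix e-
check: eduaslip -> eduaslup
lemma: duas; KEL=ta; RANK=ri


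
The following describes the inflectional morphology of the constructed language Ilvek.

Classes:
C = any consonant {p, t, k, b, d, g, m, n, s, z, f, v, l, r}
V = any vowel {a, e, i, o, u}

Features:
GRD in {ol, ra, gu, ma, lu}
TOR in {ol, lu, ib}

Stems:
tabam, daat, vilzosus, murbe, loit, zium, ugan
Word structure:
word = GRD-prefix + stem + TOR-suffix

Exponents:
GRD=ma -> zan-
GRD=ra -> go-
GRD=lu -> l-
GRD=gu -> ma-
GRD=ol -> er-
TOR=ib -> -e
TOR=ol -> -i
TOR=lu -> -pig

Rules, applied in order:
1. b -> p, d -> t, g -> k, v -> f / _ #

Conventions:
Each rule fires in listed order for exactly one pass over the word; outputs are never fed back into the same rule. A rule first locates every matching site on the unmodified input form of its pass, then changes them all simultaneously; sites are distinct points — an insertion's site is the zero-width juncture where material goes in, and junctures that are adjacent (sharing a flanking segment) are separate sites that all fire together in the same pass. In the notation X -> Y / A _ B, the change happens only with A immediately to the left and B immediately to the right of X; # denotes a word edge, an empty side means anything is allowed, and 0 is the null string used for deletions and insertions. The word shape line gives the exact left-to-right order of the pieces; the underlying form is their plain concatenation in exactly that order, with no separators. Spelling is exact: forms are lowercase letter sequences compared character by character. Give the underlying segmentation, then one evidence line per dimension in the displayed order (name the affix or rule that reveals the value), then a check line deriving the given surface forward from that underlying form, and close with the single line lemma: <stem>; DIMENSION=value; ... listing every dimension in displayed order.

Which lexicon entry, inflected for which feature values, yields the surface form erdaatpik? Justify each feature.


underlying: er-daat-pig
GRD=ol - signalled by the affix er-
TOR=lu - signalled by the affix -pig
check: erdaatpig -> erdaatpik
lemma: daat; GRD=ol; TOR=lu


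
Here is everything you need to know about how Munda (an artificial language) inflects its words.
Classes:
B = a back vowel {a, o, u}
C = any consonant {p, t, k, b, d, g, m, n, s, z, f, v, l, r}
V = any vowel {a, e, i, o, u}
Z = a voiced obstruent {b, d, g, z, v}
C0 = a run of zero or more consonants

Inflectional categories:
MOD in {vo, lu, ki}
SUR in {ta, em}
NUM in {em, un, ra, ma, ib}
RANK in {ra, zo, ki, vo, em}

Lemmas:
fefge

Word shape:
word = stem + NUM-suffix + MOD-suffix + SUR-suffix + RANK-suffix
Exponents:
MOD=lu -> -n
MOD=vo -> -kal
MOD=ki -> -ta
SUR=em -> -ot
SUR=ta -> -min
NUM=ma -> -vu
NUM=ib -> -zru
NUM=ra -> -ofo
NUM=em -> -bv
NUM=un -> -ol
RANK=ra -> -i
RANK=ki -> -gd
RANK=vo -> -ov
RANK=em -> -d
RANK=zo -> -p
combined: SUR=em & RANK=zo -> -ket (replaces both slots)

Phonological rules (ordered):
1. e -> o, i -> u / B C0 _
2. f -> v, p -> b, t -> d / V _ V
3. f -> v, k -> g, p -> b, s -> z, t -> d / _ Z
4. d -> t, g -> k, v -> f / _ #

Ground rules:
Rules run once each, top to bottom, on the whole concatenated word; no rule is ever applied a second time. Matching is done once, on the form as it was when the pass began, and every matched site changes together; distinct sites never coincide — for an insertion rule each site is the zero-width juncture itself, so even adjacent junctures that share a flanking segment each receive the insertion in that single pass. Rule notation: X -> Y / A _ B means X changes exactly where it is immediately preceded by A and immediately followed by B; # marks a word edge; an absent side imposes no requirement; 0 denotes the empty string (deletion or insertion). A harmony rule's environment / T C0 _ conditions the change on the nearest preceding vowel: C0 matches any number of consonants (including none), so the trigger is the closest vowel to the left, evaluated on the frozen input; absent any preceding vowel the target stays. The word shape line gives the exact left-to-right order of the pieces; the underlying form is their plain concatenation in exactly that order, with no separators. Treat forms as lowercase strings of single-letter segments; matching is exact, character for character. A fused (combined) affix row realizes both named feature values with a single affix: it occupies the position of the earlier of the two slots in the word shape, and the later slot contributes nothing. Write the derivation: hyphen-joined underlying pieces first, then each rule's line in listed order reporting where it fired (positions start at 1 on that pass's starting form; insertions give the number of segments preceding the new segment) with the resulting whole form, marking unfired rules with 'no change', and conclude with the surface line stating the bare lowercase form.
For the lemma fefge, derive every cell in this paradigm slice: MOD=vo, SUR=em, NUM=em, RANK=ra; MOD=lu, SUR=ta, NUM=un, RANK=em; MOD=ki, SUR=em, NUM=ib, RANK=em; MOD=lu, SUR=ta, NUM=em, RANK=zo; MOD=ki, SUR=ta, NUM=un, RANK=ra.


cell MOD=vo, SUR=em, NUM=em, RANK=ra:
underlying: fefge-bv-kal-ot-i
1. e -> o, i -> u / B C0 _: fires at position(s) 13: fefgebvkalotu
2. f -> v, p -> b, t -> d / V _ V: fires at position(s) 12: fefgebvkalodu
3. f -> v, k -> g, p -> b, s -> z, t -> d / _ Z: fires at position(s) 3: fevgebvkalodu
4. d -> t, g -> k, v -> f / _ #: no change
surface: fevgebvkalodu

cell MOD=lu, SUR=ta, NUM=un, RANK=em:
underlying: fefge-ol-n-min-d
1. e -> o, i -> u / B C0 _: fires at position(s) 10: fefgeolnmund
2. f -> v, p -> b, t -> d / V _ V: no change
3. f -> v, k -> g, p -> b, s -> z, t -> d / _ Z: fires at position(s) 3: fevgeolnmund
4. d -> t, g -> k, v -> f / _ #: fires at position(s) 12: fevgeolnmunt
surface: fevgeolnmunt

cell MOD=ki, SUR=em, NUM=ib, RANK=em:
underlying: fefge-zru-ta-ot-d
1. e -> o, i -> u / B C0 _: no change
2. f -> v, p -> b, t -> d / V _ V: fires at position(s) 9: fefgezrudaotd
3. f -> v, k -> g, p -> b, s -> z, t -> d / _ Z: fires at position(s) 3, 12: fevgezrudaodd
4. d -> t, g -> k, v -> f / _ #: fires at position(s) 13: fevgezrudaodt
surface: fevgezrudaodt

cell MOD=lu, SUR=ta, NUM=em, RANK=zo:
underlying: fefge-bv-n-min-p
1. e -> o, i -> u / B C0 _: no change
2. f -> v, p -> b, t -> d / V _ V: no change
3. f -> v, k -> g, p -> b, s -> z, t -> d / _ Z: fires at position(s) 3: fevgebvnminp
4. d -> t, g -> k, v -> f / _ #: no change
surface: fevgebvnminp

cell MOD=ki, SUR=ta, NUM=un, RANK=ra:
underlying: fefge-ol-ta-min-i
1. e -> o, i -> u / B C0 _: fires at position(s) 11: fefgeoltamuni
2. f -> v, p -> b, t -> d / V _ V: no change
3. f -> v, k -> g, p -> b, s -> z, t -> d / _ Z: fires at position(s) 3: fevgeoltamuni
4. d -> t, g -> k, v -> f / _ #: no change
surface: fevgeoltamuni
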